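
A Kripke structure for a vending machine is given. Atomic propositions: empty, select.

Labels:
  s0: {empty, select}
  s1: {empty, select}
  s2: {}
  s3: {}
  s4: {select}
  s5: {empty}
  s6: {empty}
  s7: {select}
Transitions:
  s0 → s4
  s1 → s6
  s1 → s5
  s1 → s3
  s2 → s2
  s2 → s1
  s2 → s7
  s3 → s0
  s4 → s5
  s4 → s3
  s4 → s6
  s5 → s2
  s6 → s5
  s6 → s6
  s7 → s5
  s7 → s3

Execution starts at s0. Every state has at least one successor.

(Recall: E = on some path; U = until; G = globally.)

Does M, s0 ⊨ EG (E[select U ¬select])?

States satisfying E[select U ¬select]: {s0, s1, s2, s3, s4, s5, s6, s7}.
States satisfying EG (E[select U ¬select]): {s0, s1, s2, s3, s4, s5, s6, s7}.
s0 ∈ Sat(EG (E[select U ¬select])).

Holds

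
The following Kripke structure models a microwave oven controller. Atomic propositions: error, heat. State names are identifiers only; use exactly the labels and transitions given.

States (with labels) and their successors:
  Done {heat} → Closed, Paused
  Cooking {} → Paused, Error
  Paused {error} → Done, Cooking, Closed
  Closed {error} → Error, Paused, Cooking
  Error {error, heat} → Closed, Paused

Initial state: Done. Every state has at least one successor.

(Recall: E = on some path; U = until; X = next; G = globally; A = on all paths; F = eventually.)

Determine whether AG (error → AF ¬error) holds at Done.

Does not hold

States satisfying error → AF ¬error: {Done, Cooking}.
States satisfying AG (error → AF ¬error): ∅.
Closed is reachable from Done and violates error → AF ¬error, so AG fails at Done.
Done ∉ Sat(AG (error → AF ¬error)).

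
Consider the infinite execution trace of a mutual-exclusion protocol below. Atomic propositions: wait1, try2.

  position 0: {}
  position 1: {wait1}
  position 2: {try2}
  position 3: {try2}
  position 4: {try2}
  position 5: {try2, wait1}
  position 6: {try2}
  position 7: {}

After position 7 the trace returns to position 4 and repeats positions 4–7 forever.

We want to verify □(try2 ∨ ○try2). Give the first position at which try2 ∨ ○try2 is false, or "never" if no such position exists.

At position 0 the labels are {} and the next position 1 has {wait1}, so try2 ∨ ○try2 is false there. This is the first violation.

0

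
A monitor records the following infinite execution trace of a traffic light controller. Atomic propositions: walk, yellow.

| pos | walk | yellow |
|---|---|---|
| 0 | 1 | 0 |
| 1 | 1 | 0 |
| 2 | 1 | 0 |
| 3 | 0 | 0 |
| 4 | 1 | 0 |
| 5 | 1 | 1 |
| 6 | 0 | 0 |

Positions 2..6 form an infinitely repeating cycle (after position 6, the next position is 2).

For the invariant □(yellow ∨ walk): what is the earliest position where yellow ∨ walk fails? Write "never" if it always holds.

Check yellow ∨ walk at each position in order: 0 ✓, 1 ✓, 2 ✓.
At position 3 the labels are {}, so yellow ∨ walk is false there. This is the first violation.

3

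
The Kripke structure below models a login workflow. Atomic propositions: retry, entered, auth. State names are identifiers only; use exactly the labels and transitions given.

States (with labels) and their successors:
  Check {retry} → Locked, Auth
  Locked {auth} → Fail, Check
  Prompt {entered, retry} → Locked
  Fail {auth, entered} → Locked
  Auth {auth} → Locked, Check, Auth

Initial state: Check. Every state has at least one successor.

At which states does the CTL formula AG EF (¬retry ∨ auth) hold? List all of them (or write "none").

{Check, Locked, Prompt, Fail, Auth}

States satisfying EF (¬retry ∨ auth): {Check, Locked, Prompt, Fail, Auth}.
States satisfying AG EF (¬retry ∨ auth): {Check, Locked, Prompt, Fail, Auth}.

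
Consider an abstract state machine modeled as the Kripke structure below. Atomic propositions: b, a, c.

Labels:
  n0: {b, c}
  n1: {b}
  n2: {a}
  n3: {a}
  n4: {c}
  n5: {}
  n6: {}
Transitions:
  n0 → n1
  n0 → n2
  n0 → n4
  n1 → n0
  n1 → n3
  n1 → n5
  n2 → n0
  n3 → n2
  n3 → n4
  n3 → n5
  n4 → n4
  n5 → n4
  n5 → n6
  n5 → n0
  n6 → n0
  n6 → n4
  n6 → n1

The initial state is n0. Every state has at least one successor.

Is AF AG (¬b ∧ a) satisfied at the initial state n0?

States satisfying AG (¬b ∧ a): ∅.
States satisfying AF AG (¬b ∧ a): ∅.
There is a path from n0 along which AG (¬b ∧ a) never holds.
n0 ∉ Sat(AF AG (¬b ∧ a)).

Does not hold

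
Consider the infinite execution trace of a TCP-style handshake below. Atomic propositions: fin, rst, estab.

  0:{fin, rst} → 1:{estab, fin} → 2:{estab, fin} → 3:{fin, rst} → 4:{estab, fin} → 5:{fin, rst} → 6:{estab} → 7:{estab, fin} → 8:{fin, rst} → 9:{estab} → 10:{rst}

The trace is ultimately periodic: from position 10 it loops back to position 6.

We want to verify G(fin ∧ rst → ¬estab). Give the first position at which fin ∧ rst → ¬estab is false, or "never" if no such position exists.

fin ∧ rst → ¬estab holds at every position 0..10, and those are all the positions the trace ever visits, so the invariant G(fin ∧ rst → ¬estab) is never violated.

never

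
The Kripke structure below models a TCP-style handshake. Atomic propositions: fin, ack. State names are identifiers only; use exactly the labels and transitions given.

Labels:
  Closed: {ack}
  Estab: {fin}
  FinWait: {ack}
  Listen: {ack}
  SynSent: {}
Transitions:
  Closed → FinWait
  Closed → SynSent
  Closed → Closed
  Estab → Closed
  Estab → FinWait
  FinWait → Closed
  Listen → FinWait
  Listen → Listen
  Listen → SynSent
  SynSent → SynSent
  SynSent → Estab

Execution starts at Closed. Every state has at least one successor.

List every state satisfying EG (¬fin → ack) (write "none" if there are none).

{Closed, Estab, FinWait, Listen}

States satisfying ¬fin → ack: {Closed, Estab, FinWait, Listen}.
States satisfying EG (¬fin → ack): {Closed, Estab, FinWait, Listen}.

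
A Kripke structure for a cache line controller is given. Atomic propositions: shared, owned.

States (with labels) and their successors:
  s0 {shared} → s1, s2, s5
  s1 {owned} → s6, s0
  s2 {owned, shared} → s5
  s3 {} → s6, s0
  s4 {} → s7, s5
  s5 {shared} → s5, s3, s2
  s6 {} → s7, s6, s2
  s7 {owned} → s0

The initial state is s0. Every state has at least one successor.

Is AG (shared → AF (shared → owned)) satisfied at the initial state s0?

States satisfying shared → AF (shared → owned): {s1, s2, s3, s4, s6, s7}.
States satisfying AG (shared → AF (shared → owned)): ∅.
s0 is reachable from s0 and violates shared → AF (shared → owned), so AG fails at s0.
s0 ∉ Sat(AG (shared → AF (shared → owned))).

No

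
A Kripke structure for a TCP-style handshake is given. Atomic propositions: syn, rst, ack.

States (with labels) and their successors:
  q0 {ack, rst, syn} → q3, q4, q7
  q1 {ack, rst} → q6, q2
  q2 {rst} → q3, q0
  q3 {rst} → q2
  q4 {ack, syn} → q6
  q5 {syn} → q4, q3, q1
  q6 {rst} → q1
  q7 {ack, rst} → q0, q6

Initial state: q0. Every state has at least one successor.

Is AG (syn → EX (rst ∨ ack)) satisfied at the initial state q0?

States satisfying syn → EX (rst ∨ ack): {q0, q1, q2, q3, q4, q5, q6, q7}.
States satisfying AG (syn → EX (rst ∨ ack)): {q0, q1, q2, q3, q4, q5, q6, q7}.
Every state reachable from q0 satisfies syn → EX (rst ∨ ack).
q0 ∈ Sat(AG (syn → EX (rst ∨ ack))).

Holds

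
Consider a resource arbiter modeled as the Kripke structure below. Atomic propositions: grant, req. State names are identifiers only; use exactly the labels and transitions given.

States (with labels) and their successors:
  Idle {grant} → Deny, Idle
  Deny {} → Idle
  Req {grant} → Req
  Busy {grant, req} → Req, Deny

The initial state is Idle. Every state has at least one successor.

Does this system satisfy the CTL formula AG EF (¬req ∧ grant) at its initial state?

Yes

States satisfying EF (¬req ∧ grant): {Idle, Deny, Req, Busy}.
States satisfying AG EF (¬req ∧ grant): {Idle, Deny, Req, Busy}.
Every state reachable from Idle satisfies EF (¬req ∧ grant).
Idle ∈ Sat(AG EF (¬req ∧ grant)).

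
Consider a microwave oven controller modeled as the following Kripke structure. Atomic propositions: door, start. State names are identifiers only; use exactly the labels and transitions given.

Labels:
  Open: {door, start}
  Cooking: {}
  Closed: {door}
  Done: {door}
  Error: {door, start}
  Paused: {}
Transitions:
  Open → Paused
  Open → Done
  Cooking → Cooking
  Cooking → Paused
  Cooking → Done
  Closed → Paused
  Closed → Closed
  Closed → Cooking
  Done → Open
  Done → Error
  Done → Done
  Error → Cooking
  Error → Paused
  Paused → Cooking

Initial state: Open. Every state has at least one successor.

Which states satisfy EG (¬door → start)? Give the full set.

States satisfying ¬door → start: {Open, Closed, Done, Error}.
States satisfying EG (¬door → start): {Open, Closed, Done}.

{Open, Closed, Done}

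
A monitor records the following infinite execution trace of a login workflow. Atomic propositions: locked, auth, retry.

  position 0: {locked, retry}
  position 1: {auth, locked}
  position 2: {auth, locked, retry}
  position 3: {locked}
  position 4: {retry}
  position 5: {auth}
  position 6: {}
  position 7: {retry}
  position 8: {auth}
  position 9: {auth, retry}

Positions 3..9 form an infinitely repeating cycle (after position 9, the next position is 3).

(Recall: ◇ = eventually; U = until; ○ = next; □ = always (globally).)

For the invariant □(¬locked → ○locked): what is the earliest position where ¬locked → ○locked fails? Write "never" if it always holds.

4

Check ¬locked → ○locked at each position in order: 0 ✓, 1 ✓, 2 ✓, 3 ✓.
At position 4 the labels are {retry} and the next position 5 has {auth}, so ¬locked → ○locked is false there. This is the first violation.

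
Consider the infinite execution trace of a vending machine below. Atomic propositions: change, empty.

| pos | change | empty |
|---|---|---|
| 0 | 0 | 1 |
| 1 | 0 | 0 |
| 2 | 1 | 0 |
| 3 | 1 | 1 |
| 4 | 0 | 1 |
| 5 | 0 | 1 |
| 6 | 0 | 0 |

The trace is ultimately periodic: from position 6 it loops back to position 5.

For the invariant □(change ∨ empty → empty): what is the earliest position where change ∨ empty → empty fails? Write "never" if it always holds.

2

Check change ∨ empty → empty at each position in order: 0 ✓, 1 ✓.
At position 2 the labels are {change}, so change ∨ empty → empty is false there. This is the first violation.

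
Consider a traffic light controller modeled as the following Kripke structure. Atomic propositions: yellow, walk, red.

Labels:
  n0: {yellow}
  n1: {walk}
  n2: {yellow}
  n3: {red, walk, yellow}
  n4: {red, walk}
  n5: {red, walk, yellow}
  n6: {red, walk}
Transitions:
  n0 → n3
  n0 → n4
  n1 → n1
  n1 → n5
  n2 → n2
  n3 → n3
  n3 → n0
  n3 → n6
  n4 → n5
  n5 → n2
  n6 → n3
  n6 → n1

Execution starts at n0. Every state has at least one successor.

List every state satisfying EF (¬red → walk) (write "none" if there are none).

{n0, n1, n3, n4, n5, n6}

States satisfying ¬red → walk: {n1, n3, n4, n5, n6}.
States satisfying EF (¬red → walk): {n0, n1, n3, n4, n5, n6}.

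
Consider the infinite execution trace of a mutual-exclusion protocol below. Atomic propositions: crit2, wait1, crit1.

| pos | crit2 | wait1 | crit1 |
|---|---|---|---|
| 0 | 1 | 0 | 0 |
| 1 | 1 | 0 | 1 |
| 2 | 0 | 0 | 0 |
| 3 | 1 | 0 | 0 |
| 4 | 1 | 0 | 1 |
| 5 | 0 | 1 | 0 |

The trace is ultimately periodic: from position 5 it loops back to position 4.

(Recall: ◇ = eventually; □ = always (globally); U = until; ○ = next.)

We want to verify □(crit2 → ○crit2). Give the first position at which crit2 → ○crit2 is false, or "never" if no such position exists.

1

Check crit2 → ○crit2 at each position in order: 0 ✓.
At position 1 the labels are {crit1, crit2} and the next position 2 has {}, so crit2 → ○crit2 is false there. This is the first violation.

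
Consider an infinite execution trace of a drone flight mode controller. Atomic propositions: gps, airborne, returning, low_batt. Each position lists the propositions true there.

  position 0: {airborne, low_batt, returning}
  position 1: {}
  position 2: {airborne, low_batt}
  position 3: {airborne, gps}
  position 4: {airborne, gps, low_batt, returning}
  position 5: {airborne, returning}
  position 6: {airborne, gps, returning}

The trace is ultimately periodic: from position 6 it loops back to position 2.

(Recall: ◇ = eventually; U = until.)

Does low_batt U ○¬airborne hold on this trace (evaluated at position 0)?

Walking from position 0: ○¬airborne first holds at position 0, and low_batt holds at every earlier position along the way, so low_batt U ○¬airborne holds.

Holds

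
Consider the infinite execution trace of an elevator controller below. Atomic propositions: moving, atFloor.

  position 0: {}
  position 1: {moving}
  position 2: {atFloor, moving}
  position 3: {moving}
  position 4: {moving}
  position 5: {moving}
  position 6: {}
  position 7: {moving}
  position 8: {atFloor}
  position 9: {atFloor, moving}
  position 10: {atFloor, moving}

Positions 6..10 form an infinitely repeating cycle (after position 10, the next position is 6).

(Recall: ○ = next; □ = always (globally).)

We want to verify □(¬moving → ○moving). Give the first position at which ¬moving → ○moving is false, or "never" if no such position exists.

never

¬moving → ○moving holds at every position 0..10, and those are all the positions the trace ever visits, so the invariant □(¬moving → ○moving) is never violated.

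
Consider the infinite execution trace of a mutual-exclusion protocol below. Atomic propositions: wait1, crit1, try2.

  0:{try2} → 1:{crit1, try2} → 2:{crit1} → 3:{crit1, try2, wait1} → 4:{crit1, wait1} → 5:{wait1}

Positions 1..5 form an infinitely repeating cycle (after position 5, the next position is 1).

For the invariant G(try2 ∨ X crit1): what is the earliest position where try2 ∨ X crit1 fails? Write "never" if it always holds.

Check try2 ∨ X crit1 at each position in order: 0 ✓, 1 ✓, 2 ✓, 3 ✓.
At position 4 the labels are {crit1, wait1} and the next position 5 has {wait1}, so try2 ∨ X crit1 is false there. This is the first violation.

4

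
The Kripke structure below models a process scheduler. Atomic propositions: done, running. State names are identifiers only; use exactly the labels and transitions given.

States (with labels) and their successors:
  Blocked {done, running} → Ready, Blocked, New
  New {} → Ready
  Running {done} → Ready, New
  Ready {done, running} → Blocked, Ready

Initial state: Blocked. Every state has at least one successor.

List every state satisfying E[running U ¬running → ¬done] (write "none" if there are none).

{Blocked, New, Ready}

States satisfying running: {Blocked, Ready}.
States satisfying ¬running → ¬done: {Blocked, New, Ready}.
States satisfying E[running U ¬running → ¬done]: {Blocked, New, Ready}.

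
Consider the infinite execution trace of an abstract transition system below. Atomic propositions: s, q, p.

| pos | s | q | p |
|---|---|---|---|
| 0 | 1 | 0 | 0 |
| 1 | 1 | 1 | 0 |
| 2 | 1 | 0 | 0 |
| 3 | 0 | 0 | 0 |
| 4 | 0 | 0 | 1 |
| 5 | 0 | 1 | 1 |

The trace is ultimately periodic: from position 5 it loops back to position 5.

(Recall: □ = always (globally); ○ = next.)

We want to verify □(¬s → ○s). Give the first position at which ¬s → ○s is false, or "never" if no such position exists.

Check ¬s → ○s at each position in order: 0 ✓, 1 ✓, 2 ✓.
At position 3 the labels are {} and the next position 4 has {p}, so ¬s → ○s is false there. This is the first violation.

3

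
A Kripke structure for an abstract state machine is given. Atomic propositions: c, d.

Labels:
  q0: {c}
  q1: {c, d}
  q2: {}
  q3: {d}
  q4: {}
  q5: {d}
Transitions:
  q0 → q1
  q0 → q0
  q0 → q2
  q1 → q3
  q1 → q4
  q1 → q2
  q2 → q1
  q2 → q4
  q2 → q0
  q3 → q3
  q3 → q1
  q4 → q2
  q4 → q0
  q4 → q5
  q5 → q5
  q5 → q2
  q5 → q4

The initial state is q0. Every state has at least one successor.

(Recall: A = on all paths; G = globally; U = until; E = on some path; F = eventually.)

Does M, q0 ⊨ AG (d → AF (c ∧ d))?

States satisfying d → AF (c ∧ d): {q0, q1, q2, q4}.
States satisfying AG (d → AF (c ∧ d)): ∅.
q3 is reachable from q0 and violates d → AF (c ∧ d), so AG fails at q0.
q0 ∉ Sat(AG (d → AF (c ∧ d))).

No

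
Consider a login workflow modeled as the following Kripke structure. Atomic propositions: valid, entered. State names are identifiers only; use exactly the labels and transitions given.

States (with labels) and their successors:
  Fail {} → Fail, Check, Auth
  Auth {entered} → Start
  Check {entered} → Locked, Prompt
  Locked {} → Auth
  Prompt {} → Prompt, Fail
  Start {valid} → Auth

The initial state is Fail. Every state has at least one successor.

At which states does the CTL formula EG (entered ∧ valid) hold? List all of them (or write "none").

States satisfying entered ∧ valid: ∅.
States satisfying EG (entered ∧ valid): ∅.

none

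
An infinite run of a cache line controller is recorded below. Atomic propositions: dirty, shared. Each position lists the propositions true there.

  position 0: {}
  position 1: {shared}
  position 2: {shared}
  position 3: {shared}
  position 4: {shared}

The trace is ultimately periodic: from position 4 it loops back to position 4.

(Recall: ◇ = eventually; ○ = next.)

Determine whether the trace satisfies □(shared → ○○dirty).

shared → ○○dirty must hold at every position from 0 onward. It fails at position 1, so □(shared → ○○dirty) is false.
Positions where shared holds: 1, 2, 3, 4.
Check ○○dirty at each: 1→fails, 2→fails, 3→fails, 4→fails.

Violated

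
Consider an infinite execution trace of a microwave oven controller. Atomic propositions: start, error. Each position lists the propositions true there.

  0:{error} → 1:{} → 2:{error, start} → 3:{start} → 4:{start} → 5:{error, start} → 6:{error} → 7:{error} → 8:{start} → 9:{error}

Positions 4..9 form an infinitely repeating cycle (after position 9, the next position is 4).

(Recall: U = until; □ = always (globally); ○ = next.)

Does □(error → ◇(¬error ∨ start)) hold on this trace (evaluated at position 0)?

error → ◇(¬error ∨ start) holds at every position 0..9, and those are all positions ever visited, so □(error → ◇(¬error ∨ start)) holds.
Positions where error holds: 0, 2, 5, 6, 7, 9.
Check ◇(¬error ∨ start) at each: 0→ok, 2→ok, 5→ok, 6→ok, 7→ok, 9→ok.

Satisfied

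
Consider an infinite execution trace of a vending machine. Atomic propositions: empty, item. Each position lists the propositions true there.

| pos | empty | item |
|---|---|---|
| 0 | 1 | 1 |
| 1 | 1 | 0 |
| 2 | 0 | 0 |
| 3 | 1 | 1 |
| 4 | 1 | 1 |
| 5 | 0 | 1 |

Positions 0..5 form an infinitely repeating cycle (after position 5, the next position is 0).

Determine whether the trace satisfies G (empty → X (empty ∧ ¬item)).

Violated

empty → X (empty ∧ ¬item) must hold at every position from 0 onward. It fails at position 1, so G (empty → X (empty ∧ ¬item)) is false.
Positions where empty holds: 0, 1, 3, 4.
Check X (empty ∧ ¬item) at each: 0→ok, 1→fails, 3→fails, 4→fails.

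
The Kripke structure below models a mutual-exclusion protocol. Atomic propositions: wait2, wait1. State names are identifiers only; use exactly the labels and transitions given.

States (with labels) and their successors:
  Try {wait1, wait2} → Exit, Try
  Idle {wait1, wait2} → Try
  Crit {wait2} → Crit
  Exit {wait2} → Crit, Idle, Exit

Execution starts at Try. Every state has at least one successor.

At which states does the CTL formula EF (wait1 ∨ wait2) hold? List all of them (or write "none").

{Try, Idle, Crit, Exit}

States satisfying wait1 ∨ wait2: {Try, Idle, Crit, Exit}.
States satisfying EF (wait1 ∨ wait2): {Try, Idle, Crit, Exit}.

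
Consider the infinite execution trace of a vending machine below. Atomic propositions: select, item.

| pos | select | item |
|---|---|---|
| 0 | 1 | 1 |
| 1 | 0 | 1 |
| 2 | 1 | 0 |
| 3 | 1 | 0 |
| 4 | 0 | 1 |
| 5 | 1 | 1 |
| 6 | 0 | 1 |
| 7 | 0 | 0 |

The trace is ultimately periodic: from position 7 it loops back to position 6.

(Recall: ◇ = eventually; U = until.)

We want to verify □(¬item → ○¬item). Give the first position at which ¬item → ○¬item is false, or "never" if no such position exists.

Check ¬item → ○¬item at each position in order: 0 ✓, 1 ✓, 2 ✓.
At position 3 the labels are {select} and the next position 4 has {item}, so ¬item → ○¬item is false there. This is the first violation.

3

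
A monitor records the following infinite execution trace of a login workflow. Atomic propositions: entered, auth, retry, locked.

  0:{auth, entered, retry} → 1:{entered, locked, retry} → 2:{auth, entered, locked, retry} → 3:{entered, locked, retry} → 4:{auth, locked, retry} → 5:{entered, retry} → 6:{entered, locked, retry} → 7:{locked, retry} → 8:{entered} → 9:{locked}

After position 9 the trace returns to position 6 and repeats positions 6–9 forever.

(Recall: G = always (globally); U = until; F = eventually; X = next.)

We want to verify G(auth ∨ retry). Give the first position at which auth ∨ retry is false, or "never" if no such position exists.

Check auth ∨ retry at each position in order: 0 ✓, 1 ✓, 2 ✓, 3 ✓, 4 ✓, 5 ✓, 6 ✓, 7 ✓.
At position 8 the labels are {entered}, so auth ∨ retry is false there. This is the first violation.

8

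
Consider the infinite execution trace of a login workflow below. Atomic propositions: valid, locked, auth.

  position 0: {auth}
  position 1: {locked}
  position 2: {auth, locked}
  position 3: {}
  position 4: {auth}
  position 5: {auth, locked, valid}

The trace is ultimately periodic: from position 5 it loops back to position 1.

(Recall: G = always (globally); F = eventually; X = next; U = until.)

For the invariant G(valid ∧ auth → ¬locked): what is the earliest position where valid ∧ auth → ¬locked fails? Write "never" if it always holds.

5

Check valid ∧ auth → ¬locked at each position in order: 0 ✓, 1 ✓, 2 ✓, 3 ✓, 4 ✓.
At position 5 the labels are {auth, locked, valid}, so valid ∧ auth → ¬locked is false there. This is the first violation.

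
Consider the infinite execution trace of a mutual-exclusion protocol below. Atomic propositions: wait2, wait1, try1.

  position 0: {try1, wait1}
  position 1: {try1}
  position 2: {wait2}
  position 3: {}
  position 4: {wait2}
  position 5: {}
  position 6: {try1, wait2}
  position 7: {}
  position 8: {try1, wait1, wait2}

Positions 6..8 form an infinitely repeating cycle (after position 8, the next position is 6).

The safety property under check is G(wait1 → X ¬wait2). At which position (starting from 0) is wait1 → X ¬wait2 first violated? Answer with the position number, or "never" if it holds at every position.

Check wait1 → X ¬wait2 at each position in order: 0 ✓, 1 ✓, 2 ✓, 3 ✓, 4 ✓, 5 ✓, 6 ✓, 7 ✓.
At position 8 the labels are {try1, wait1, wait2} and the next position 6 has {try1, wait2}, so wait1 → X ¬wait2 is false there. This is the first violation.

8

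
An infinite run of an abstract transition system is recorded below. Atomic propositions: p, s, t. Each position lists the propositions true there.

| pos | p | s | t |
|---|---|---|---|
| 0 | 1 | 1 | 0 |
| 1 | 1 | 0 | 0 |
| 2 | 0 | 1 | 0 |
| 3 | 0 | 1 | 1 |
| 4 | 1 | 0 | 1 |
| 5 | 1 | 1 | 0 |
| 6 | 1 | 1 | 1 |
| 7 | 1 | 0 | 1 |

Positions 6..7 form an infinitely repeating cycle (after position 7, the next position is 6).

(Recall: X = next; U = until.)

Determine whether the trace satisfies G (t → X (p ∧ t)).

No

t → X (p ∧ t) must hold at every position from 0 onward. It fails at position 4, so G (t → X (p ∧ t)) is false.
Positions where t holds: 3, 4, 6, 7.
Check X (p ∧ t) at each: 3→ok, 4→fails, 6→ok, 7→ok.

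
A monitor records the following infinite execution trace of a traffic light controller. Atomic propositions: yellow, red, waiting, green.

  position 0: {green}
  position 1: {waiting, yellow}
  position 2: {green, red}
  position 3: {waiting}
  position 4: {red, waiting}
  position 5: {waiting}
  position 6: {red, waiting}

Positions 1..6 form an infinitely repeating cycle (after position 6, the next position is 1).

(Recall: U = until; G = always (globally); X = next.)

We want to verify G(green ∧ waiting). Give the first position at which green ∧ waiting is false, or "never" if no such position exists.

At position 0 the labels are {green}, so green ∧ waiting is false there. This is the first violation.

0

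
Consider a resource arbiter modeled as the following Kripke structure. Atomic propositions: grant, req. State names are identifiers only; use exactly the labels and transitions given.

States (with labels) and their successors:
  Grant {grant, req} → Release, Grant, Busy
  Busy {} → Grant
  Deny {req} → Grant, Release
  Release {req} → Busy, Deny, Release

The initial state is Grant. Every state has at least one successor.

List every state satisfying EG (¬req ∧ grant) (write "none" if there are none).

none

States satisfying ¬req ∧ grant: ∅.
States satisfying EG (¬req ∧ grant): ∅.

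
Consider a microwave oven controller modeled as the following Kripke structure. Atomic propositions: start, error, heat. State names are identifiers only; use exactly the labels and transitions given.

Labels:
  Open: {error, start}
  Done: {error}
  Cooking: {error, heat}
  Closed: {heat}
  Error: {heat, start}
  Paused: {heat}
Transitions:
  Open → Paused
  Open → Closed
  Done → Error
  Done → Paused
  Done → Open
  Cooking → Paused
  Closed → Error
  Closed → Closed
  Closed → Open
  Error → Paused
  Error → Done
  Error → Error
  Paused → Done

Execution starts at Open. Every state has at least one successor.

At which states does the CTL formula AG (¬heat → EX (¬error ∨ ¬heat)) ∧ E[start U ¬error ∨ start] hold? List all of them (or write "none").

{Open, Closed, Error, Paused}

States satisfying ¬heat → EX (¬error ∨ ¬heat): {Open, Done, Cooking, Closed, Error, Paused}.
States satisfying AG (¬heat → EX (¬error ∨ ¬heat)): {Open, Done, Cooking, Closed, Error, Paused}.
States satisfying start: {Open, Error}.
States satisfying ¬error ∨ start: {Open, Closed, Error, Paused}.
States satisfying E[start U ¬error ∨ start]: {Open, Closed, Error, Paused}.
States satisfying AG (¬heat → EX (¬error ∨ ¬heat)) ∧ E[start U ¬error ∨ start]: {Open, Closed, Error, Paused}.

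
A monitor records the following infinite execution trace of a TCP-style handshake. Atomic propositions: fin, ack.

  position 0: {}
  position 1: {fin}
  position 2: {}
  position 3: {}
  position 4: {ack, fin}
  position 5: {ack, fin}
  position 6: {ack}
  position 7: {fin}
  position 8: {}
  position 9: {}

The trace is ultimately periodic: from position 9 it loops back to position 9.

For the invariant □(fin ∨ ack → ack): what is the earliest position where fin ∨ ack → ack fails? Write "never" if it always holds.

Check fin ∨ ack → ack at each position in order: 0 ✓.
At position 1 the labels are {fin}, so fin ∨ ack → ack is false there. This is the first violation.

1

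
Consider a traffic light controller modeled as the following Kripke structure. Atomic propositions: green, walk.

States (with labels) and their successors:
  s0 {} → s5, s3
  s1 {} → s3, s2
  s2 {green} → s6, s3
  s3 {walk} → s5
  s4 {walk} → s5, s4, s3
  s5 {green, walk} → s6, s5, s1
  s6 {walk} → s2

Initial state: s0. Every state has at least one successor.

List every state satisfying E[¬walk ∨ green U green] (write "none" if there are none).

States satisfying ¬walk ∨ green: {s0, s1, s2, s5}.
States satisfying green: {s2, s5}.
States satisfying E[¬walk ∨ green U green]: {s0, s1, s2, s5}.

{s0, s1, s2, s5}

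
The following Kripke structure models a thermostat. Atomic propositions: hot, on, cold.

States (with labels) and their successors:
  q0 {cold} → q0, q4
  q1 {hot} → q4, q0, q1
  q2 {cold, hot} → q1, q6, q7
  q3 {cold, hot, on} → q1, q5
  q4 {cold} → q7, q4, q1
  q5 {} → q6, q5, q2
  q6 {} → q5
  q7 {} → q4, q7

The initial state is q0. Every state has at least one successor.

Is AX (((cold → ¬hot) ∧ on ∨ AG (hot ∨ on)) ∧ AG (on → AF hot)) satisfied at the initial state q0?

Violated

States satisfying AX (((cold → ¬hot) ∧ on ∨ AG (hot ∨ on)) ∧ AG (on → AF hot)): ∅.
q0 ∉ Sat(AX (((cold → ¬hot) ∧ on ∨ AG (hot ∨ on)) ∧ AG (on → AF hot))).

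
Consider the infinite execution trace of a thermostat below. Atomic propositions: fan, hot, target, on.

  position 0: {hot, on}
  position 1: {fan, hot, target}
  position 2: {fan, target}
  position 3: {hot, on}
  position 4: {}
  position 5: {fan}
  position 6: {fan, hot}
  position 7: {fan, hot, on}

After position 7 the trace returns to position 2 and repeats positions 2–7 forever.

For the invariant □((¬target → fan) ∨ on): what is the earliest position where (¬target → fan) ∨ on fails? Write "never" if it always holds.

Check (¬target → fan) ∨ on at each position in order: 0 ✓, 1 ✓, 2 ✓, 3 ✓.
At position 4 the labels are {}, so (¬target → fan) ∨ on is false there. This is the first violation.

4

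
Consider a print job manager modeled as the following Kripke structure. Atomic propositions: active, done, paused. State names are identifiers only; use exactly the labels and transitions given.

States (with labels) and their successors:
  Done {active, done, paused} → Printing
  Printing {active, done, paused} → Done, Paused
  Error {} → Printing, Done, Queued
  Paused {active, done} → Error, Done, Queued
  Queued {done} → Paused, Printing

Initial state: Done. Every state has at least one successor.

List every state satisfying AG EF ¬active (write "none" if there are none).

States satisfying EF ¬active: {Done, Printing, Error, Paused, Queued}.
States satisfying AG EF ¬active: {Done, Printing, Error, Paused, Queued}.

{Done, Printing, Error, Paused, Queued}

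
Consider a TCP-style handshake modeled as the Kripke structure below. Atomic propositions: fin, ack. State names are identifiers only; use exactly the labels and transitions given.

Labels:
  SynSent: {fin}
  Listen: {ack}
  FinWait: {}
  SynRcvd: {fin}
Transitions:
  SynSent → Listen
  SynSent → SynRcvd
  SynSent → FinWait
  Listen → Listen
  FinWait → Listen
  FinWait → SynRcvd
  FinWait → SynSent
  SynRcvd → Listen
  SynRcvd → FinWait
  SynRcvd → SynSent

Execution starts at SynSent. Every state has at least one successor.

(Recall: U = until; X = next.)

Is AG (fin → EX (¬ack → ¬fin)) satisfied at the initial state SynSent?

States satisfying fin → EX (¬ack → ¬fin): {SynSent, Listen, FinWait, SynRcvd}.
States satisfying AG (fin → EX (¬ack → ¬fin)): {SynSent, Listen, FinWait, SynRcvd}.
Every state reachable from SynSent satisfies fin → EX (¬ack → ¬fin).
SynSent ∈ Sat(AG (fin → EX (¬ack → ¬fin))).

Satisfied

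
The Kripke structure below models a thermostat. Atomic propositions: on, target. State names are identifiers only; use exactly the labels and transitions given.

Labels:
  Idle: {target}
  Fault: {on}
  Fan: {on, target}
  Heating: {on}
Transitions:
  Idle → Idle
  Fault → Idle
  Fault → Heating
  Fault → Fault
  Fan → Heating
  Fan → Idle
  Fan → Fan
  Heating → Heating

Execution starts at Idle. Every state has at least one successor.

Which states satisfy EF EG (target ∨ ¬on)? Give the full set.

States satisfying EG (target ∨ ¬on): {Idle, Fan}.
States satisfying EF EG (target ∨ ¬on): {Idle, Fault, Fan}.

{Idle, Fault, Fan}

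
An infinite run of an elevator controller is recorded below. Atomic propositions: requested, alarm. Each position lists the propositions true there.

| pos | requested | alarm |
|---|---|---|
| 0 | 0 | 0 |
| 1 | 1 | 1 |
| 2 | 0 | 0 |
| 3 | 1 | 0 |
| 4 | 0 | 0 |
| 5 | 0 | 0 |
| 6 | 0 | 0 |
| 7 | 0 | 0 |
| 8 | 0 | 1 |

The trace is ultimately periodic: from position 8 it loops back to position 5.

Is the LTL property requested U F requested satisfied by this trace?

Yes

Walking from position 0: F requested first holds at position 0, and requested holds at every earlier position along the way, so requested U F requested holds.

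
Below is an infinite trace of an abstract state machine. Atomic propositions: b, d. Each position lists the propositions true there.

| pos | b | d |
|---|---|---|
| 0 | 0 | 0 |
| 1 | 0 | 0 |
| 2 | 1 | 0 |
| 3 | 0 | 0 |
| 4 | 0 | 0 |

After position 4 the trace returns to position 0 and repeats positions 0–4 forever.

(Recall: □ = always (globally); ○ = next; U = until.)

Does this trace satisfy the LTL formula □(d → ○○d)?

d → ○○d holds at every position 0..4, and those are all positions ever visited, so □(d → ○○d) holds.

Yes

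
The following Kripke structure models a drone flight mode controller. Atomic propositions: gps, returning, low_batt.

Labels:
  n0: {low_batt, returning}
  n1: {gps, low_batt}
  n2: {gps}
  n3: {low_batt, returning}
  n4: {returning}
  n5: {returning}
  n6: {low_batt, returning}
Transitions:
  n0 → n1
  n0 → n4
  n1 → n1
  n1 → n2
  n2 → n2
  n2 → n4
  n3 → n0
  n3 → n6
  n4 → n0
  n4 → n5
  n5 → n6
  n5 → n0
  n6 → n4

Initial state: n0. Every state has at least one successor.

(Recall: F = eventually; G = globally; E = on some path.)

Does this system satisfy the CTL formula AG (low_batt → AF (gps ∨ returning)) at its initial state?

States satisfying low_batt → AF (gps ∨ returning): {n0, n1, n2, n3, n4, n5, n6}.
States satisfying AG (low_batt → AF (gps ∨ returning)): {n0, n1, n2, n3, n4, n5, n6}.
Every state reachable from n0 satisfies low_batt → AF (gps ∨ returning).
n0 ∈ Sat(AG (low_batt → AF (gps ∨ returning))).

Holds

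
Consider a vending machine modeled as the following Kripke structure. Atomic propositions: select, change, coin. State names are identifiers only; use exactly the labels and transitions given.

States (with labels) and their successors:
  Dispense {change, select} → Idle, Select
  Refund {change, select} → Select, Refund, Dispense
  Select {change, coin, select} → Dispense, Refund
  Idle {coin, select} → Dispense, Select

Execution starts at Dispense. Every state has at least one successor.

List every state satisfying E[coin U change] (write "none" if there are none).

States satisfying coin: {Select, Idle}.
States satisfying change: {Dispense, Refund, Select}.
States satisfying E[coin U change]: {Dispense, Refund, Select, Idle}.

{Dispense, Refund, Select, Idle}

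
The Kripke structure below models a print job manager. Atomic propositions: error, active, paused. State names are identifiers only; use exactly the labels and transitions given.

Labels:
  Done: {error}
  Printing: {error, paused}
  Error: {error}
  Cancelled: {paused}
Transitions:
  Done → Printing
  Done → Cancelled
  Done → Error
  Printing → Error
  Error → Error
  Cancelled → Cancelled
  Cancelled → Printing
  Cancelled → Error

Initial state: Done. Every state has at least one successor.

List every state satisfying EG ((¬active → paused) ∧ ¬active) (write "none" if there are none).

States satisfying (¬active → paused) ∧ ¬active: {Printing, Cancelled}.
States satisfying EG ((¬active → paused) ∧ ¬active): {Cancelled}.

{Cancelled}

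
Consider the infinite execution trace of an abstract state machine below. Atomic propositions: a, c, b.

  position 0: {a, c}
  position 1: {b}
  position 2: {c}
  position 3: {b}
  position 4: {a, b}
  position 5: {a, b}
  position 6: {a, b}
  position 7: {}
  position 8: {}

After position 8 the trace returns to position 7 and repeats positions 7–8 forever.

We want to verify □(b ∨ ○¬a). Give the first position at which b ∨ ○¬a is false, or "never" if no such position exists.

never

b ∨ ○¬a holds at every position 0..8, and those are all the positions the trace ever visits, so the invariant □(b ∨ ○¬a) is never violated.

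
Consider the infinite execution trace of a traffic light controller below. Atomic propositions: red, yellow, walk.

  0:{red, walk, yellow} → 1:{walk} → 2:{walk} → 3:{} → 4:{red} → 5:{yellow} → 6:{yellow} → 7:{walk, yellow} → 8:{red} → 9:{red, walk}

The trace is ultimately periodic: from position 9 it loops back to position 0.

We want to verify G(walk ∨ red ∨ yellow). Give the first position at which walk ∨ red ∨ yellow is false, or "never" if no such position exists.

3

Check walk ∨ red ∨ yellow at each position in order: 0 ✓, 1 ✓, 2 ✓.
At position 3 the labels are {}, so walk ∨ red ∨ yellow is false there. This is the first violation.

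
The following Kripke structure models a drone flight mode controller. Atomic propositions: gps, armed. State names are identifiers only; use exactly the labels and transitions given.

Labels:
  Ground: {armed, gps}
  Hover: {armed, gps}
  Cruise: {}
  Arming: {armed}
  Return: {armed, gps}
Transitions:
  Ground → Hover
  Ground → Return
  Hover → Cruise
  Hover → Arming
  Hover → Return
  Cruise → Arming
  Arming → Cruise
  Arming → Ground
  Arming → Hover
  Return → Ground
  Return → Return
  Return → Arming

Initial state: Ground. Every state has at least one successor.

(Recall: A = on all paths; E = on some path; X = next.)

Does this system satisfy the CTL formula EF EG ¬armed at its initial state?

Violated

States satisfying EG ¬armed: ∅.
States satisfying EF EG ¬armed: ∅.
No suitable path/successor from Ground witnesses the formula.
Ground ∉ Sat(EF EG ¬armed).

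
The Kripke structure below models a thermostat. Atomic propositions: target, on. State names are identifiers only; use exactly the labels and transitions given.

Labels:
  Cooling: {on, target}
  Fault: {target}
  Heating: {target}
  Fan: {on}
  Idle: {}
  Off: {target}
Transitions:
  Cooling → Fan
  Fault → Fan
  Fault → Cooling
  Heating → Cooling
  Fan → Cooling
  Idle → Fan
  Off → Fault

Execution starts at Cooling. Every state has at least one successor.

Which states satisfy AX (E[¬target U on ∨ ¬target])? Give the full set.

{Cooling, Fault, Heating, Fan, Idle}

States satisfying E[¬target U on ∨ ¬target]: {Cooling, Fan, Idle}.
States satisfying AX (E[¬target U on ∨ ¬target]): {Cooling, Fault, Heating, Fan, Idle}.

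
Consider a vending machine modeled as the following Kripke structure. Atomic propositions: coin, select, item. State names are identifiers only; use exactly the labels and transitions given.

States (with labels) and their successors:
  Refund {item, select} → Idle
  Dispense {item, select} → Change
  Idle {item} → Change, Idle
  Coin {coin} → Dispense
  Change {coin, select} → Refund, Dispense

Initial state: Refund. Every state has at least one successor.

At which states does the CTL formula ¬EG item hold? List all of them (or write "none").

States satisfying item: {Refund, Dispense, Idle}.
States satisfying EG item: {Refund, Idle}.
States satisfying ¬EG item: {Dispense, Coin, Change}.

{Dispense, Coin, Change}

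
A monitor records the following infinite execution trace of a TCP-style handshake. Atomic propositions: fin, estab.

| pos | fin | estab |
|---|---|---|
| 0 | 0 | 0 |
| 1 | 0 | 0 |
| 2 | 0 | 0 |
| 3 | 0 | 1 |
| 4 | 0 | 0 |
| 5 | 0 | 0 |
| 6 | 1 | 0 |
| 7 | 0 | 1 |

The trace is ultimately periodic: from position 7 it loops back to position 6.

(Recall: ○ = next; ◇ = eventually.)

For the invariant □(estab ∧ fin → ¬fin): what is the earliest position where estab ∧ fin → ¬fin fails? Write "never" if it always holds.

never

estab ∧ fin → ¬fin holds at every position 0..7, and those are all the positions the trace ever visits, so the invariant □(estab ∧ fin → ¬fin) is never violated.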